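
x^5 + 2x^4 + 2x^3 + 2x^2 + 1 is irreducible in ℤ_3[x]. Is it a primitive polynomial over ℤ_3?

No

Write f(x) = x^5 + 2x^4 + 2x^3 + 2x^2 + 1.
|GF(3^5)^×| = 3^5 − 1 = 242. Prime factorization: 242 = 2·11^2.
f is primitive ⇔ x has order 242 in GF(3)[x]/(f), i.e. x^(242/q) ≠ 1 for each prime q | 242.
x^(121) mod f = 2.
x^(22) mod f = 1
Since x^(22) = 1, the order of x divides 22 < 242; not primitive.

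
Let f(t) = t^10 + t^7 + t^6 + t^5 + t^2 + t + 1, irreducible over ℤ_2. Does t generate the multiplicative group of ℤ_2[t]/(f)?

Yes

|GF(2^10)^×| = 2^10 − 1 = 1023. Prime factorization: 1023 = 3·11·31.
f is primitive ⇔ t has order 1023 in GF(2)[t]/(f), i.e. t^(1023/q) ≠ 1 for each prime q | 1023.
t^(341) mod f = t^8 + t^4 + t^3 + t^2.
t^(93) mod f = t^9 + t^8 + t^7 + t^6 + t^5 + t^4 + t^3 + 1.
t^(33) mod f = t^9 + t^8 + t^6 + t^5 + t^4 + t^3 + t^2 + 1.
None equal 1, so t has full order 1023; f is primitive.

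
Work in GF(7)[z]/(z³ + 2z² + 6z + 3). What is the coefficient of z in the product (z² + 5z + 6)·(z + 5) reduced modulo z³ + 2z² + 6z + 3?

4

Multiply in GF(7)[z]: (z² + 5z + 6)·(z + 5) = z³ + 3z² + 3z + 2.
Reduce using z³ ≡ 5z² + z + 4 (mod z³ + 2z² + 6z + 3).
Reduced: z² + 4z + 6.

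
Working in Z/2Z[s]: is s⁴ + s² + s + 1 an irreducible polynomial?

Write h(s) = s⁴ + s² + s + 1.
Check for roots in Z/2Z: h(0) = 1; h(1) = 0 → root.
h(1) = 0, so (s − 1) divides h(s); h is reducible.

No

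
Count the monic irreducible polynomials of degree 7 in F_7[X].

The number of monic irreducibles of degree 7 over GF(7) is (1/7)·Σ_{d∣7} μ(7/d) 7^d.
Divisors of 7: 1, 7; μ(7/d) for each: -1, 1.
Σ = − 7^1 + 7^7 = 823536.
N = 823536/7 = 117648.

117648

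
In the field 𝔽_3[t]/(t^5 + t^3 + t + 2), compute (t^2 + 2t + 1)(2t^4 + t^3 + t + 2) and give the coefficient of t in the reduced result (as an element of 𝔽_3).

Multiply in 𝔽_3[t]: (t^2 + 2t + 1)·(2t^4 + t^3 + t + 2) = 2t^6 + 2t^5 + t^4 + 2t^3 + t^2 + 2t + 2.
Reduce using t^5 ≡ 2t^3 + 2t + 1 (mod t^5 + t^3 + t + 2).
Reduced: 2t^4 + 2t^2 + 2t + 1.

2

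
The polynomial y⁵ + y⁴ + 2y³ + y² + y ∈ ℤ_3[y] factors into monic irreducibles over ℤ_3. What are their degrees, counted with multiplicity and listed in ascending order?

Write g(y) = y⁵ + y⁴ + 2y³ + y² + y.
Roots in ℤ_3: g(0) = 0 → root; g(1) = 0 → root; g(2) = 1.
Linear factors from roots: (y), (y + 2).
Complete factorization: g(y) = (y)·(y + 2)^2·(y² + 1).
Factor degrees with multiplicity: 1 + 1 + 1 + 2 = 5.

1, 1, 1, 2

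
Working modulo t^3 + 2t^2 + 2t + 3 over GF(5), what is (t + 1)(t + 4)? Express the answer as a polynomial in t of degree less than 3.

Multiply in GF(5)[t]: (t + 1)·(t + 4) = t^2 + 4.
Reduced: t^2 + 4.

t^2 + 4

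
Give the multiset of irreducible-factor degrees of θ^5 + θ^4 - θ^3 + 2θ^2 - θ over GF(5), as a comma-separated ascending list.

Write h(θ) = θ^5 + θ^4 - θ^3 + 2θ^2 - θ.
Roots in GF(5): h(0) = 0 → root; h(1) = 2; h(2) = 1; h(3) = 2; h(4) = 4.
Linear factors from roots: (θ).
Complete factorization: h(θ) = (θ)·(θ^2 + 2)·(θ^2 + θ + 2).
Factor degrees with multiplicity: 1 + 2 + 2 = 5.

1, 2, 2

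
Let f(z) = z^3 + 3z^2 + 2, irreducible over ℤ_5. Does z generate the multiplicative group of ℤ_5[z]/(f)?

|GF(5^3)^×| = 5^3 − 1 = 124. Prime factorization: 124 = 2^2·31.
f is primitive ⇔ z has order 124 in GF(5)[z]/(f), i.e. z^(124/q) ≠ 1 for each prime q | 124.
z^(62) mod f = 4.
z^(4) mod f = 4z^2 + 3z + 1.
None equal 1, so z has full order 124; f is primitive.

Yes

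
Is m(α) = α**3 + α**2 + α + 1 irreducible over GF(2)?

Check for roots in GF(2): m(0) = 1; m(1) = 0 → root.
m(1) = 0, so (α − 1) divides m(α); m is reducible.

No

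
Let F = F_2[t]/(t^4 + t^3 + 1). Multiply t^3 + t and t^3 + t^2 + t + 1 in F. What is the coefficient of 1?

0

Multiply in F_2[t]: (t^3 + t)·(t^3 + t^2 + t + 1) = t^6 + t^5 + t^2 + t.
Reduce using t^4 ≡ t^3 + 1 (mod t^4 + t^3 + 1).
Reduced: t.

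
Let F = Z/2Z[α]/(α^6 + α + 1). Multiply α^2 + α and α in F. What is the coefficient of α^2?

Multiply in Z/2Z[α]: (α^2 + α)·(α) = α^3 + α^2.
Reduced: α^3 + α^2.

1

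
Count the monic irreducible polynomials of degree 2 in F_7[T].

The number of monic irreducibles of degree 2 over GF(7) is (1/2)·Σ_{d∣2} μ(2/d) 7^d.
Divisors of 2: 1, 2; μ(2/d) for each: -1, 1.
Σ = − 7^1 + 7^2 = 42.
N = 42/2 = 21.

21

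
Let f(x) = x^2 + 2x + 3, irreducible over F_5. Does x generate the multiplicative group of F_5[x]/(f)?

Yes

|GF(5^2)^×| = 5^2 − 1 = 24. Prime factorization: 24 = 2^3·3.
f is primitive ⇔ x has order 24 in GF(5)[x]/(f), i.e. x^(24/q) ≠ 1 for each prime q | 24.
x^(12) mod f = 4.
x^(8) mod f = 4x + 1.
None equal 1, so x has full order 24; f is primitive.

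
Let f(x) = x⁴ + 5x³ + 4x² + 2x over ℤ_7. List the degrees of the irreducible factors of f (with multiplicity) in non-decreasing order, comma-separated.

1, 3

Linear factors from roots: (x).
Complete factorization: f(x) = (x)·(x³ + 5x² + 4x + 2).
Factor degrees with multiplicity: 1 + 3 = 4.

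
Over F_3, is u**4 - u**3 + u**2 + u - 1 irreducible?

Write m(u) = u**4 - u**3 + u**2 + u - 1.
Check for roots in F_3: m(0) = 2; m(1) = 1; m(2) = 1.
No roots, so no linear factors.
Monic irreducibles of degree 2 over GF(3): u**2 + 1, u**2 + u - 1, u**2 - u - 1.
None of them divide m (all give nonzero remainder).
No irreducible factor of degree ≤ 2 exists, so m is irreducible over GF(3).

Yes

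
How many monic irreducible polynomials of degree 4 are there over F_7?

The number of monic irreducibles of degree 4 over GF(7) is (1/4)·Σ_{d∣4} μ(4/d) 7^d.
Divisors of 4: 1, 2, 4; μ(4/d) for each: 0, -1, 1.
Σ = − 7^2 + 7^4 = 2352.
N = 2352/4 = 588.

588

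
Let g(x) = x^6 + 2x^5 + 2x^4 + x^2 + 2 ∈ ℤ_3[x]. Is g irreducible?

Yes

Check for roots in ℤ_3: g(0) = 2; g(1) = 2; g(2) = 1.
No roots, so no linear factors.
Monic irreducibles of degree 2 over GF(3): x^2 + 1, x^2 + x + 2, x^2 + 2x + 2.
None of them divide g (all give nonzero remainder).
Degree-3 irreducible divisors: test the 8 monic irreducibles of degree 3 over GF(3).
None of them divide g (all give nonzero remainder).
No irreducible factor of degree ≤ 3 exists, so g is irreducible over GF(3).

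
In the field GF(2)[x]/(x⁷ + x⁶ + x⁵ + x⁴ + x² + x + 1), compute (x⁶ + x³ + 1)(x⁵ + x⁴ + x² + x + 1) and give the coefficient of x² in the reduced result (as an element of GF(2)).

1

Multiply in GF(2)[x]: (x⁶ + x³ + 1)·(x⁵ + x⁴ + x² + x + 1) = x¹¹ + x¹⁰ + x⁶ + x³ + x² + x + 1.
Reduce using x⁷ ≡ x⁶ + x⁵ + x⁴ + x² + x + 1 (mod x⁷ + x⁶ + x⁵ + x⁴ + x² + x + 1).
Reduced: x⁴ + x².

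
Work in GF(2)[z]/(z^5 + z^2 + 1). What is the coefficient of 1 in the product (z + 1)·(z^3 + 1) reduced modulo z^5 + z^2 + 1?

Multiply in GF(2)[z]: (z + 1)·(z^3 + 1) = z^4 + z^3 + z + 1.
Reduced: z^4 + z^3 + z + 1.

1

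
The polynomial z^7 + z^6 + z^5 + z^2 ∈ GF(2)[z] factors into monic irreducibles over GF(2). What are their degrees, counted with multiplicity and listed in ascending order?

1, 1, 1, 1, 3

Write h(z) = z^7 + z^6 + z^5 + z^2.
Roots in GF(2): h(0) = 0 → root; h(1) = 0 → root.
Linear factors from roots: (z), (z + 1).
Complete factorization: h(z) = (z)^2·(z + 1)^2·(z^3 + z^2 + 1).
Factor degrees with multiplicity: 1 + 1 + 1 + 1 + 3 = 7.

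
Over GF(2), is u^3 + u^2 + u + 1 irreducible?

No

Write g(u) = u^3 + u^2 + u + 1.
Check for roots in GF(2): g(0) = 1; g(1) = 0 → root.
g(1) = 0, so (u − 1) divides g(u); g is reducible.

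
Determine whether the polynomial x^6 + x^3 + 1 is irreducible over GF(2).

Write g(x) = x^6 + x^3 + 1.
Check for roots in GF(2): g(0) = 1; g(1) = 1.
No roots, so no linear factors.
Monic irreducibles of degree 2 over GF(2): x^2 + x + 1.
None of them divide g (all give nonzero remainder).
Monic irreducibles of degree 3 over GF(2): x^3 + x + 1, x^3 + x^2 + 1.
None of them divide g (all give nonzero remainder).
No irreducible factor of degree ≤ 3 exists, so g is irreducible over GF(2).

Yes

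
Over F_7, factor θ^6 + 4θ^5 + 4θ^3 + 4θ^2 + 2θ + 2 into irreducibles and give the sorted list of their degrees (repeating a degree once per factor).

6

Write g(θ) = θ^6 + 4θ^5 + 4θ^3 + 4θ^2 + 2θ + 2.
Complete factorization: g(θ) = (θ^6 + 4θ^5 + 4θ^3 + 4θ^2 + 2θ + 2).
Factor degrees with multiplicity: 6 = 6.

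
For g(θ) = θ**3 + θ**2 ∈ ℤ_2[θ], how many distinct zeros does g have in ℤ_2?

2

Evaluate at each of the 2 elements of ℤ_2:
g(0) = 0 → root; g(1) = 0 → root.
Roots: {0, 1}.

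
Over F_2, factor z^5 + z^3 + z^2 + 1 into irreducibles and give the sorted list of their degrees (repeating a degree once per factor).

Write h(z) = z^5 + z^3 + z^2 + 1.
Roots in F_2: h(0) = 1; h(1) = 0 → root.
Linear factors from roots: (z + 1).
Complete factorization: h(z) = (z + 1)^3·(z^2 + z + 1).
Factor degrees with multiplicity: 1 + 1 + 1 + 2 = 5.

1, 1, 1, 2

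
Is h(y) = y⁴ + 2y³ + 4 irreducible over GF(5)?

Yes

Check for roots in GF(5): h(0) = 4; h(1) = 2; h(2) = 1; h(3) = 4; h(4) = 3.
No roots, so no linear factors.
Degree-2 irreducible divisors: test the 10 monic irreducibles of degree 2 over GF(5).
None of them divide h (all give nonzero remainder).
No irreducible factor of degree ≤ 2 exists, so h is irreducible over GF(5).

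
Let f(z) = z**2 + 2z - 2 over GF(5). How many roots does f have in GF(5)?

0

Evaluate at each of the 5 elements of GF(5):
f(0) = 3; f(1) = 1; f(2) = 1; f(3) = 3; f(4) = 2.
No element is a root.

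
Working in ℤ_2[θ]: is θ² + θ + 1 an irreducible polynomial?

Yes

Write g(θ) = θ² + θ + 1.
Check for roots in ℤ_2: g(0) = 1; g(1) = 1.
No roots. A degree-2 polynomial over a field with no linear factor is irreducible.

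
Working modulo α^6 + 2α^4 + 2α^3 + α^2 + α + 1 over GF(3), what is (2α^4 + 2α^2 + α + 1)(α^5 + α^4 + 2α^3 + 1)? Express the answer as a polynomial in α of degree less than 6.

2α^5 + α^4 + α

Multiply in GF(3)[α]: (2α^4 + 2α^2 + α + 1)·(α^5 + α^4 + 2α^3 + 1) = 2α^9 + 2α^8 + 2α^4 + 2α^3 + 2α^2 + α + 1.
Reduce using α^6 ≡ α^4 + α^3 + 2α^2 + 2α + 2 (mod α^6 + 2α^4 + 2α^3 + α^2 + α + 1).
Reduced: 2α^5 + α^4 + α.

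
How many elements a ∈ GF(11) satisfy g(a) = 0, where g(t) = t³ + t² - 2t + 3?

3

Evaluate at each of the 11 elements of GF(11):
g(0) = 3; g(1) = 3; g(2) = 0 → root; g(3) = 0 → root; g(4) = 9; g(5) = 0 → root; g(6) = 1; g(7) = 7; g(8) = 2; g(9) = 3; g(10) = 5.
Roots: {2, 3, 5}.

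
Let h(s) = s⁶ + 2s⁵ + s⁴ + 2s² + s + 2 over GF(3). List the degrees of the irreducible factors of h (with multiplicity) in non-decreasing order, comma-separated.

1, 1, 1, 1, 2

Roots in GF(3): h(0) = 2; h(1) = 0 → root; h(2) = 0 → root.
Linear factors from roots: (s + 2), (s + 1).
Complete factorization: h(s) = (s + 2)·(s + 1)^3·(s² + 1).
Factor degrees with multiplicity: 1 + 1 + 1 + 1 + 2 = 6.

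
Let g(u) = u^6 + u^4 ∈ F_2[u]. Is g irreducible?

Check for roots in F_2: g(0) = 0 → root; g(1) = 0 → root.
g(0) = 0, so (u) divides g(u); g is reducible.

No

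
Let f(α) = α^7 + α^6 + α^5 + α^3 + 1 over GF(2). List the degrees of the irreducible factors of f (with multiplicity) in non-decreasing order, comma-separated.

Roots in GF(2): f(0) = 1; f(1) = 1.
Complete factorization: f(α) = (α^2 + α + 1)^2·(α^3 + α^2 + 1).
Factor degrees with multiplicity: 2 + 2 + 3 = 7.

2, 2, 3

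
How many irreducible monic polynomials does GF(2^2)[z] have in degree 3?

x^(4^3) − x is the product of all monic irreducibles of degree dividing 3; Möbius inversion gives N = (1/3) Σ μ(3/d)·4^d.
Divisors of 3: 1, 3; μ(3/d) for each: -1, 1.
Σ = − 4^1 + 4^3 = 60.
N = 60/3 = 20.

20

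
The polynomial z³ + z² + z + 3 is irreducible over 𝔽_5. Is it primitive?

Yes

Write f(z) = z³ + z² + z + 3.
|GF(5^3)^×| = 5^3 − 1 = 124. Prime factorization: 124 = 2^2·31.
f is primitive ⇔ z has order 124 in GF(5)[z]/(f), i.e. z^(124/q) ≠ 1 for each prime q | 124.
z^(62) mod f = 4.
z^(4) mod f = 3z + 3.
None equal 1, so z has full order 124; f is primitive.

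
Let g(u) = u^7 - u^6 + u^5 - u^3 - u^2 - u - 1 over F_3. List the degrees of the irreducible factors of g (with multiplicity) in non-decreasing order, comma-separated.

Roots in F_3: g(0) = 2; g(1) = 0 → root; g(2) = 0 → root.
Linear factors from roots: (u - 1), (u + 1).
Complete factorization: g(u) = (u + 1)·(u - 1)^4·(u^2 - u - 1).
Factor degrees with multiplicity: 1 + 1 + 1 + 1 + 1 + 2 = 7.

1, 1, 1, 1, 1, 2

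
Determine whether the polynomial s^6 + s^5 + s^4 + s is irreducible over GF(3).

Write m(s) = s^6 + s^5 + s^4 + s.
Check for roots in GF(3): m(0) = 0 → root; m(1) = 1; m(2) = 0 → root.
m(0) = 0, so (s) divides m(s); m is reducible.

No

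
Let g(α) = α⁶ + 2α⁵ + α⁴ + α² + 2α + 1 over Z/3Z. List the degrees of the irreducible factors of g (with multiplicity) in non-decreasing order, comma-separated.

1, 1, 2, 2

Roots in Z/3Z: g(0) = 1; g(1) = 2; g(2) = 0 → root.
Linear factors from roots: (α + 1).
Complete factorization: g(α) = (α + 1)^2·(α² + α + 2)·(α² + 2α + 2).
Factor degrees with multiplicity: 1 + 1 + 2 + 2 = 6.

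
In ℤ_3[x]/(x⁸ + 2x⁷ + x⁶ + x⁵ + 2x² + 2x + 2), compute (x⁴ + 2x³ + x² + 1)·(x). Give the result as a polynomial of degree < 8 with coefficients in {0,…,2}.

x^5 + 2x^4 + x^3 + x

Multiply in ℤ_3[x]: (x⁴ + 2x³ + x² + 1)·(x) = x⁵ + 2x⁴ + x³ + x.
Reduced: x⁵ + 2x⁴ + x³ + x.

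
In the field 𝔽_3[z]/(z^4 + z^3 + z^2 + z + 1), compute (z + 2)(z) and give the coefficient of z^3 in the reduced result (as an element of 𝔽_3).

0

Multiply in 𝔽_3[z]: (z + 2)·(z) = z^2 + 2z.
Reduced: z^2 + 2z.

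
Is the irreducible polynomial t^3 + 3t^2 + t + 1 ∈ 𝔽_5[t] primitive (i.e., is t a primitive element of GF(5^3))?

No

Write f(t) = t^3 + 3t^2 + t + 1.
|GF(5^3)^×| = 5^3 − 1 = 124. Prime factorization: 124 = 2^2·31.
f is primitive ⇔ t has order 124 in GF(5)[t]/(f), i.e. t^(124/q) ≠ 1 for each prime q | 124.
t^(62) mod f = 1
t^(4) mod f = 3t^2 + 2t + 3.
Since t^(62) = 1, the order of t divides 62 < 124; not primitive.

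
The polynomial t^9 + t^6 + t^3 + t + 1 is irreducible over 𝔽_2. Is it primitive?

No

Write f(t) = t^9 + t^6 + t^3 + t + 1.
|GF(2^9)^×| = 2^9 − 1 = 511. Prime factorization: 511 = 7·73.
f is primitive ⇔ t has order 511 in GF(2)[t]/(f), i.e. t^(511/q) ≠ 1 for each prime q | 511.
t^(73) mod f = 1
t^(7) mod f = t^7.
Since t^(73) = 1, the order of t divides 73 < 511; not primitive.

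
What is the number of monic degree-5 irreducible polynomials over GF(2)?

x^(2^5) − x is the product of all monic irreducibles of degree dividing 5; Möbius inversion gives N = (1/5) Σ μ(5/d)·2^d.
Divisors of 5: 1, 5; μ(5/d) for each: -1, 1.
Σ = − 2^1 + 2^5 = 30.
N = 30/5 = 6.

6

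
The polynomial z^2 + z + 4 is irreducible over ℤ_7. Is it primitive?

No

Write f(z) = z^2 + z + 4.
|GF(7^2)^×| = 7^2 − 1 = 48. Prime factorization: 48 = 2^4·3.
f is primitive ⇔ z has order 48 in GF(7)[z]/(f), i.e. z^(48/q) ≠ 1 for each prime q | 48.
z^(24) mod f = 1
z^(16) mod f = 2.
Since z^(24) = 1, the order of z divides 24 < 48; not primitive.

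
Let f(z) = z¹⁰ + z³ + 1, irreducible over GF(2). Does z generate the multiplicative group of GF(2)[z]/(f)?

Yes

|GF(2^10)^×| = 2^10 − 1 = 1023. Prime factorization: 1023 = 3·11·31.
f is primitive ⇔ z has order 1023 in GF(2)[z]/(f), i.e. z^(1023/q) ≠ 1 for each prime q | 1023.
z^(341) mod f = z⁷ + z⁶ + z⁵ + z³ + z² + 1.
z^(93) mod f = z⁹ + z⁷ + z⁶ + z³ + 1.
z^(33) mod f = z⁹ + z⁶ + z⁵ + z³ + z².
None equal 1, so z has full order 1023; f is primitive.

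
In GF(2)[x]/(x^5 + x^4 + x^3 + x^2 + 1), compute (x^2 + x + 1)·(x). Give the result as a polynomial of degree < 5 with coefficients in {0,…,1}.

x^3 + x^2 + x

Multiply in GF(2)[x]: (x^2 + x + 1)·(x) = x^3 + x^2 + x.
Reduced: x^3 + x^2 + x.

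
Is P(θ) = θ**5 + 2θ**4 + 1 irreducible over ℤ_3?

Yes

Check for roots in ℤ_3: P(0) = 1; P(1) = 1; P(2) = 2.
No roots, so no linear factors.
Monic irreducibles of degree 2 over GF(3): θ**2 + 1, θ**2 + θ + 2, θ**2 + 2θ + 2.
None of them divide P (all give nonzero remainder).
No irreducible factor of degree ≤ 2 exists, so P is irreducible over GF(3).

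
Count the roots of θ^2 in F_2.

Write P(θ) = θ^2.
Evaluate at each of the 2 elements of F_2:
P(0) = 0 → root; P(1) = 1.
Roots: {0}.

1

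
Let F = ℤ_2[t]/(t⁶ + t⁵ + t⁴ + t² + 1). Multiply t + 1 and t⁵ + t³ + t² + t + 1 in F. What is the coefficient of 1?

Multiply in ℤ_2[t]: (t + 1)·(t⁵ + t³ + t² + t + 1) = t⁶ + t⁵ + t⁴ + 1.
Reduce using t⁶ ≡ t⁵ + t⁴ + t² + 1 (mod t⁶ + t⁵ + t⁴ + t² + 1).
Reduced: t².

0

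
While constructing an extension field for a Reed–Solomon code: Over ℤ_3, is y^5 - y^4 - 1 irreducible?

No

Write m(y) = y^5 - y^4 - 1.
Check for roots in ℤ_3: m(0) = 2; m(1) = 2; m(2) = 0 → root.
m(2) = 0, so (y − 2) divides m(y); m is reducible.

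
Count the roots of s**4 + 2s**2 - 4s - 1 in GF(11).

Write f(s) = s**4 + 2s**2 - 4s - 1.
Evaluate at each of the 11 elements of GF(11):
f(0) = 10; f(1) = 9; f(2) = 4; f(3) = 9; f(4) = 7; f(5) = 5; f(6) = 1; f(7) = 6; f(8) = 0 → root; f(9) = 9; f(10) = 6.
Roots: {8}.

1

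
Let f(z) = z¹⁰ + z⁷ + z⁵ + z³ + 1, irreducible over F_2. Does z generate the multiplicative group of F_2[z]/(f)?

No

|GF(2^10)^×| = 2^10 − 1 = 1023. Prime factorization: 1023 = 3·11·31.
f is primitive ⇔ z has order 1023 in GF(2)[z]/(f), i.e. z^(1023/q) ≠ 1 for each prime q | 1023.
z^(341) mod f = z⁸ + z⁶ + z⁴ + z.
z^(93) mod f = z⁹ + z⁷ + z⁶ + z⁴ + z + 1.
z^(33) mod f = 1
Since z^(33) = 1, the order of z divides 33 < 1023; not primitive.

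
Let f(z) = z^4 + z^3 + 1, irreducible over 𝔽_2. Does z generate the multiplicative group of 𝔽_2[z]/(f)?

Yes

|GF(2^4)^×| = 2^4 − 1 = 15. Prime factorization: 15 = 3·5.
f is primitive ⇔ z has order 15 in GF(2)[z]/(f), i.e. z^(15/q) ≠ 1 for each prime q | 15.
z^(5) mod f = z^3 + z + 1.
z^(3) mod f = z^3.
None equal 1, so z has full order 15; f is primitive.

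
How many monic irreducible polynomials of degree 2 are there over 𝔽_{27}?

x^(27^2) − x is the product of all monic irreducibles of degree dividing 2; Möbius inversion gives N = (1/2) Σ μ(2/d)·27^d.
Divisors of 2: 1, 2; μ(2/d) for each: -1, 1.
Σ = − 27^1 + 27^2 = 702.
N = 702/2 = 351.

351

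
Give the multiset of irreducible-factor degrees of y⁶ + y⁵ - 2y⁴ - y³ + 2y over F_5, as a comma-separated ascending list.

Write g(y) = y⁶ + y⁵ - 2y⁴ - y³ + 2y.
Roots in F_5: g(0) = 0 → root; g(1) = 1; g(2) = 0 → root; g(3) = 4; g(4) = 2.
Linear factors from roots: (y), (y - 2).
Complete factorization: g(y) = (y)·(y - 2)·(y⁴ - 2y³ - y² + 2y - 1).
Factor degrees with multiplicity: 1 + 1 + 4 = 6.

1, 1, 4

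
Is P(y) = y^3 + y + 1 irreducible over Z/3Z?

Check for roots in Z/3Z: P(0) = 1; P(1) = 0 → root; P(2) = 2.
P(1) = 0, so (y − 1) divides P(y); P is reducible.

No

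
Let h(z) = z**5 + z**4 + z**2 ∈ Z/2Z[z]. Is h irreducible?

Check for roots in Z/2Z: h(0) = 0 → root; h(1) = 1.
h(0) = 0, so (z) divides h(z); h is reducible.

No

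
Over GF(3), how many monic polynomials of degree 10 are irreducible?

Gauss's count: N_{3}(10) = (1/10) Σ_{d|10} μ(10/d)·3^d.
Divisors of 10: 1, 2, 5, 10; μ(10/d) for each: 1, -1, -1, 1.
Σ = 3^1 − 3^2 − 3^5 + 3^10 = 58800.
N = 58800/10 = 5880.

5880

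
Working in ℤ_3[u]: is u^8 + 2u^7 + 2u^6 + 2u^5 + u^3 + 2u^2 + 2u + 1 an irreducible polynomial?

Write f(u) = u^8 + 2u^7 + 2u^6 + 2u^5 + u^3 + 2u^2 + 2u + 1.
Check for roots in ℤ_3: f(0) = 1; f(1) = 1; f(2) = 2.
No roots, so no linear factors.
Monic irreducibles of degree 2 over GF(3): u^2 + 1, u^2 + u + 2, u^2 + 2u + 2.
None of them divide f (all give nonzero remainder).
Degree-3 irreducible divisors: test the 8 monic irreducibles of degree 3 over GF(3).
None of them divide f (all give nonzero remainder).
Degree-4 irreducible divisors: test the 18 monic irreducibles of degree 4 over GF(3).
None of them divide f (all give nonzero remainder).
No irreducible factor of degree ≤ 4 exists, so f is irreducible over GF(3).

Yes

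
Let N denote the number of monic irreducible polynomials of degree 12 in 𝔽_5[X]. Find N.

20343700

Gauss's count: N_{5}(12) = (1/12) Σ_{d|12} μ(12/d)·5^d.
Divisors of 12: 1, 2, 3, 4, 6, 12; μ(12/d) for each: 0, 1, 0, -1, -1, 1.
Σ = 5^2 − 5^4 − 5^6 + 5^12 = 244124400.
N = 244124400/12 = 20343700.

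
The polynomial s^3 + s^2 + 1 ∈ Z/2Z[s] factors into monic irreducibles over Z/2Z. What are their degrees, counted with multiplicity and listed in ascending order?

Write f(s) = s^3 + s^2 + 1.
Roots in Z/2Z: f(0) = 1; f(1) = 1.
Complete factorization: f(s) = (s^3 + s^2 + 1).
Factor degrees with multiplicity: 3 = 3.

3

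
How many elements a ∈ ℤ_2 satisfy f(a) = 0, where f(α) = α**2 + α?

Evaluate at each of the 2 elements of ℤ_2:
f(0) = 0 → root; f(1) = 0 → root.
Roots: {0, 1}.

2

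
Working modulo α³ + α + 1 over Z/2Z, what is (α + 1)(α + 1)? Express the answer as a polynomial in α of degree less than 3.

Multiply in Z/2Z[α]: (α + 1)·(α + 1) = α² + 1.
Reduced: α² + 1.

α^2 + 1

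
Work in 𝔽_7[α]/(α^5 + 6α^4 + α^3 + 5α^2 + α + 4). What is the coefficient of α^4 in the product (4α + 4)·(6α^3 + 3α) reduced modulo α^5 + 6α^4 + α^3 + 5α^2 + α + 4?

3

Multiply in 𝔽_7[α]: (4α + 4)·(6α^3 + 3α) = 3α^4 + 3α^3 + 5α^2 + 5α.
Reduced: 3α^4 + 3α^3 + 5α^2 + 5α.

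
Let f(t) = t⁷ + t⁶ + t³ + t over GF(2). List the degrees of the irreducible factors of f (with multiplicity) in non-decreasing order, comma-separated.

1, 1, 2, 3

Roots in GF(2): f(0) = 0 → root; f(1) = 0 → root.
Linear factors from roots: (t), (t + 1).
Complete factorization: f(t) = (t)·(t + 1)·(t² + t + 1)·(t³ + t² + 1).
Factor degrees with multiplicity: 1 + 1 + 2 + 3 = 7.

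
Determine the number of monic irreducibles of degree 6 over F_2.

9

x^(2^6) − x is the product of all monic irreducibles of degree dividing 6; Möbius inversion gives N = (1/6) Σ μ(6/d)·2^d.
Divisors of 6: 1, 2, 3, 6; μ(6/d) for each: 1, -1, -1, 1.
Σ = 2^1 − 2^2 − 2^3 + 2^6 = 54.
N = 54/6 = 9.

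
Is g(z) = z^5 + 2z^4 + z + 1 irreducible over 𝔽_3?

Yes

Check for roots in 𝔽_3: g(0) = 1; g(1) = 2; g(2) = 1.
No roots, so no linear factors.
Monic irreducibles of degree 2 over GF(3): z^2 + 1, z^2 + z + 2, z^2 + 2z + 2.
None of them divide g (all give nonzero remainder).
No irreducible factor of degree ≤ 2 exists, so g is irreducible over GF(3).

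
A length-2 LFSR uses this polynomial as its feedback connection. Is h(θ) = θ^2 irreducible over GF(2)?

No

Check for roots in GF(2): h(0) = 0 → root; h(1) = 1.
h(0) = 0, so (θ) divides h(θ); h is reducible.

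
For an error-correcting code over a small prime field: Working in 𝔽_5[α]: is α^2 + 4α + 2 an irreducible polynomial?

Write m(α) = α^2 + 4α + 2.
Check for roots in 𝔽_5: m(0) = 2; m(1) = 2; m(2) = 4; m(3) = 3; m(4) = 4.
No roots. A degree-2 polynomial over a field with no linear factor is irreducible.

Yes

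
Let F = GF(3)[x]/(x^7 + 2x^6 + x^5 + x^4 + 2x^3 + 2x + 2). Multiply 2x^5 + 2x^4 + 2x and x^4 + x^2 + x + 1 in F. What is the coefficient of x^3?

2

Multiply in GF(3)[x]: (2x^5 + 2x^4 + 2x)·(x^4 + x^2 + x + 1) = 2x^9 + 2x^8 + 2x^7 + x^6 + 2x^4 + 2x^3 + 2x^2 + 2x.
Reduce using x^7 ≡ x^6 + 2x^5 + 2x^4 + x^3 + x + 1 (mod x^7 + 2x^6 + x^5 + x^4 + 2x^3 + 2x + 2).
Reduced: 2x^6 + 2x^4 + 2x^3 + 2x^2 + x + 1.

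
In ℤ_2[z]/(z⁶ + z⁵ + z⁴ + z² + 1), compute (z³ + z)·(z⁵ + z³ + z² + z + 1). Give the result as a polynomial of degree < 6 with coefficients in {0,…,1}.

z^4 + z^3

Multiply in ℤ_2[z]: (z³ + z)·(z⁵ + z³ + z² + z + 1) = z⁸ + z⁵ + z² + z.
Reduce using z⁶ ≡ z⁵ + z⁴ + z² + 1 (mod z⁶ + z⁵ + z⁴ + z² + 1).
Reduced: z⁴ + z³.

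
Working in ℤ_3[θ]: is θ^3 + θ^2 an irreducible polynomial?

Write f(θ) = θ^3 + θ^2.
Check for roots in ℤ_3: f(0) = 0 → root; f(1) = 2; f(2) = 0 → root.
f(0) = 0, so (θ) divides f(θ); f is reducible.

No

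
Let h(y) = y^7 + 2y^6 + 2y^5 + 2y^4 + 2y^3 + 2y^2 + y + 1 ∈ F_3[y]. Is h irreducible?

Yes

Check for roots in F_3: h(0) = 1; h(1) = 1; h(2) = 1.
No roots, so no linear factors.
Monic irreducibles of degree 2 over GF(3): y^2 + 1, y^2 + y + 2, y^2 + 2y + 2.
None of them divide h (all give nonzero remainder).
Degree-3 irreducible divisors: test the 8 monic irreducibles of degree 3 over GF(3).
None of them divide h (all give nonzero remainder).
No irreducible factor of degree ≤ 3 exists, so h is irreducible over GF(3).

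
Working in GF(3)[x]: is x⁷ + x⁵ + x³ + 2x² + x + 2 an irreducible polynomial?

Write m(x) = x⁷ + x⁵ + x³ + 2x² + x + 2.
Check for roots in GF(3): m(0) = 2; m(1) = 2; m(2) = 0 → root.
m(2) = 0, so (x − 2) divides m(x); m is reducible.

No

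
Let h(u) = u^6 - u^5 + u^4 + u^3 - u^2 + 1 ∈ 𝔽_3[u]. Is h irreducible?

Yes

Check for roots in 𝔽_3: h(0) = 1; h(1) = 2; h(2) = 2.
No roots, so no linear factors.
Monic irreducibles of degree 2 over GF(3): u^2 + 1, u^2 + u - 1, u^2 - u - 1.
None of them divide h (all give nonzero remainder).
Degree-3 irreducible divisors: test the 8 monic irreducibles of degree 3 over GF(3).
None of them divide h (all give nonzero remainder).
No irreducible factor of degree ≤ 3 exists, so h is irreducible over GF(3).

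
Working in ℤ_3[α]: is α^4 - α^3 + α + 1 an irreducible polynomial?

Yes

Write h(α) = α^4 - α^3 + α + 1.
Check for roots in ℤ_3: h(0) = 1; h(1) = 2; h(2) = 2.
No roots, so no linear factors.
Monic irreducibles of degree 2 over GF(3): α^2 + 1, α^2 + α - 1, α^2 - α - 1.
None of them divide h (all give nonzero remainder).
No irreducible factor of degree ≤ 2 exists, so h is irreducible over GF(3).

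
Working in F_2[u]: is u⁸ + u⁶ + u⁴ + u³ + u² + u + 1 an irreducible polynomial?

Yes

Write P(u) = u⁸ + u⁶ + u⁴ + u³ + u² + u + 1.
Check for roots in F_2: P(0) = 1; P(1) = 1.
No roots, so no linear factors.
Monic irreducibles of degree 2 over GF(2): u² + u + 1.
None of them divide P (all give nonzero remainder).
Monic irreducibles of degree 3 over GF(2): u³ + u + 1, u³ + u² + 1.
None of them divide P (all give nonzero remainder).
Monic irreducibles of degree 4 over GF(2): u⁴ + u + 1, u⁴ + u³ + 1, u⁴ + u³ + u² + u + 1.
None of them divide P (all give nonzero remainder).
No irreducible factor of degree ≤ 4 exists, so P is irreducible over GF(2).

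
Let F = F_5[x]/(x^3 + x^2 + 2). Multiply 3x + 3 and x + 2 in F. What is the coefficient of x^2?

Multiply in F_5[x]: (3x + 3)·(x + 2) = 3x^2 + 4x + 1.
Reduced: 3x^2 + 4x + 1.

3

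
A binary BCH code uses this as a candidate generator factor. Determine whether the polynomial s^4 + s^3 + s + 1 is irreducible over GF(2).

No

Write P(s) = s^4 + s^3 + s + 1.
Check for roots in GF(2): P(0) = 1; P(1) = 0 → root.
P(1) = 0, so (s − 1) divides P(s); P is reducible.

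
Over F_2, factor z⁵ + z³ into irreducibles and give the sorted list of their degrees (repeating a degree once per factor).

Write g(z) = z⁵ + z³.
Roots in F_2: g(0) = 0 → root; g(1) = 0 → root.
Linear factors from roots: (z), (z + 1).
Complete factorization: g(z) = (z + 1)^2·(z)^3.
Factor degrees with multiplicity: 1 + 1 + 1 + 1 + 1 = 5.

1, 1, 1, 1, 1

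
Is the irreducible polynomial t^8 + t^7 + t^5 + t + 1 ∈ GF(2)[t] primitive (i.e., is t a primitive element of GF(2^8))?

Write f(t) = t^8 + t^7 + t^5 + t + 1.
|GF(2^8)^×| = 2^8 − 1 = 255. Prime factorization: 255 = 3·5·17.
f is primitive ⇔ t has order 255 in GF(2)[t]/(f), i.e. t^(255/q) ≠ 1 for each prime q | 255.
t^(85) mod f = 1
t^(51) mod f = t^6 + t^4 + t^3 + t.
t^(15) mod f = t^5 + t^4 + t^3.
Since t^(85) = 1, the order of t divides 85 < 255; not primitive.

No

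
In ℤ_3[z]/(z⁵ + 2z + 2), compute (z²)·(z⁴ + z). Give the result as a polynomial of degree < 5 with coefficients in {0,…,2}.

z^3 + z^2 + z

Multiply in ℤ_3[z]: (z²)·(z⁴ + z) = z⁶ + z³.
Reduce using z⁵ ≡ z + 1 (mod z⁵ + 2z + 2).
Reduced: z³ + z² + z.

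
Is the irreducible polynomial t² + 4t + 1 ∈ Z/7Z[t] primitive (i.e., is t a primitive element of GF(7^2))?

No

Write f(t) = t² + 4t + 1.
|GF(7^2)^×| = 7^2 − 1 = 48. Prime factorization: 48 = 2^4·3.
f is primitive ⇔ t has order 48 in GF(7)[t]/(f), i.e. t^(48/q) ≠ 1 for each prime q | 48.
t^(24) mod f = 1
t^(16) mod f = 1
Since t^(24) = 1, the order of t divides 24 < 48; not primitive.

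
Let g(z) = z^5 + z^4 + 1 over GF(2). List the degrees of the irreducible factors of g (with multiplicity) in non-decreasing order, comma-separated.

2, 3

Roots in GF(2): g(0) = 1; g(1) = 1.
Complete factorization: g(z) = (z^2 + z + 1)·(z^3 + z + 1).
Factor degrees with multiplicity: 2 + 3 = 5.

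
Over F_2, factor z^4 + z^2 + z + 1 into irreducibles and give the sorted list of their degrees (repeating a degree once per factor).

1, 3

Write h(z) = z^4 + z^2 + z + 1.
Roots in F_2: h(0) = 1; h(1) = 0 → root.
Linear factors from roots: (z + 1).
Complete factorization: h(z) = (z + 1)·(z^3 + z^2 + 1).
Factor degrees with multiplicity: 1 + 3 = 4.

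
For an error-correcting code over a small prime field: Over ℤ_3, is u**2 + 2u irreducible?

No

Write m(u) = u**2 + 2u.
Check for roots in ℤ_3: m(0) = 0 → root; m(1) = 0 → root; m(2) = 2.
m(0) = 0, so (u) divides m(u); m is reducible.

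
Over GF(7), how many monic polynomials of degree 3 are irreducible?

112

By the necklace-counting formula, N_7(3) = (1/3) Σ_{d|3} μ(3/d)·7^d.
Divisors of 3: 1, 3; μ(3/d) for each: -1, 1.
Σ = − 7^1 + 7^3 = 336.
N = 336/3 = 112.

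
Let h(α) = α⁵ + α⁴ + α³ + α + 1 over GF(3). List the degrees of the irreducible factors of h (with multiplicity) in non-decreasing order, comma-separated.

5

Roots in GF(3): h(0) = 1; h(1) = 2; h(2) = 2.
Complete factorization: h(α) = (α⁵ + α⁴ + α³ + α + 1).
Factor degrees with multiplicity: 5 = 5.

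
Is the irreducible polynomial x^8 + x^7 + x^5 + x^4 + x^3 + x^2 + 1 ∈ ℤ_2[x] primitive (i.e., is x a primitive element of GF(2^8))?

No

Write f(x) = x^8 + x^7 + x^5 + x^4 + x^3 + x^2 + 1.
|GF(2^8)^×| = 2^8 − 1 = 255. Prime factorization: 255 = 3·5·17.
f is primitive ⇔ x has order 255 in GF(2)[x]/(f), i.e. x^(255/q) ≠ 1 for each prime q | 255.
x^(85) mod f = 1
x^(51) mod f = x^7 + x^6 + x^2 + 1.
x^(15) mod f = x^7 + x^4 + x^2.
Since x^(85) = 1, the order of x divides 85 < 255; not primitive.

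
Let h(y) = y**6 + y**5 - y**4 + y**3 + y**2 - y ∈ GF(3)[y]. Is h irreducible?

Check for roots in GF(3): h(0) = 0 → root; h(1) = 2; h(2) = 0 → root.
h(0) = 0, so (y) divides h(y); h is reducible.

No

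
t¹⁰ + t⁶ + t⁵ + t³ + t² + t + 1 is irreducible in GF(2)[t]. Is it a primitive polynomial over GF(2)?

Yes

Write f(t) = t¹⁰ + t⁶ + t⁵ + t³ + t² + t + 1.
|GF(2^10)^×| = 2^10 − 1 = 1023. Prime factorization: 1023 = 3·11·31.
f is primitive ⇔ t has order 1023 in GF(2)[t]/(f), i.e. t^(1023/q) ≠ 1 for each prime q | 1023.
t^(341) mod f = t⁵ + t³ + t.
t^(93) mod f = t⁹ + t⁸ + t⁵ + t⁴ + t³ + t.
t^(33) mod f = t⁸ + t⁶ + t².
None equal 1, so t has full order 1023; f is primitive.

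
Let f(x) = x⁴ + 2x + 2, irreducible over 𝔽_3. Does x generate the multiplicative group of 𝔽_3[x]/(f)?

|GF(3^4)^×| = 3^4 − 1 = 80. Prime factorization: 80 = 2^4·5.
f is primitive ⇔ x has order 80 in GF(3)[x]/(f), i.e. x^(80/q) ≠ 1 for each prime q | 80.
x^(40) mod f = 2.
x^(16) mod f = x³ + 2x + 2.
None equal 1, so x has full order 80; f is primitive.

Yes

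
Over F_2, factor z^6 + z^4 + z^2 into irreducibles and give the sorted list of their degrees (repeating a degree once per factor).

Write f(z) = z^6 + z^4 + z^2.
Roots in F_2: f(0) = 0 → root; f(1) = 1.
Linear factors from roots: (z).
Complete factorization: f(z) = (z)^2·(z^2 + z + 1)^2.
Factor degrees with multiplicity: 1 + 1 + 2 + 2 = 6.

1, 1, 2, 2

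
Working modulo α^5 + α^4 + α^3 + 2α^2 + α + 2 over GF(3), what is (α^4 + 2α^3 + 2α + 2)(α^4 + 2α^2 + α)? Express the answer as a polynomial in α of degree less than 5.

Multiply in GF(3)[α]: (α^4 + 2α^3 + 2α + 2)·(α^4 + 2α^2 + α) = α^8 + 2α^7 + 2α^6 + α^5 + α^4 + α^3 + 2α.
Reduce using α^5 ≡ 2α^4 + 2α^3 + α^2 + 2α + 1 (mod α^5 + α^4 + α^3 + 2α^2 + α + 2).
Reduced: 2α^2 + α + 1.

2α^2 + α + 1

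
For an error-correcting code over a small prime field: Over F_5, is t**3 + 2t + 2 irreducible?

Write g(t) = t**3 + 2t + 2.
Check for roots in F_5: g(0) = 2; g(1) = 0 → root; g(2) = 4; g(3) = 0 → root; g(4) = 4.
g(1) = 0, so (t − 1) divides g(t); g is reducible.

No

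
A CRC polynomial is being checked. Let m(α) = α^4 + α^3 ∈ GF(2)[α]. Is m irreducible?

No

Check for roots in GF(2): m(0) = 0 → root; m(1) = 0 → root.
m(0) = 0, so (α) divides m(α); m is reducible.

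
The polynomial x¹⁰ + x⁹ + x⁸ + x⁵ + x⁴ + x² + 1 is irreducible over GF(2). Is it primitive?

Write f(x) = x¹⁰ + x⁹ + x⁸ + x⁵ + x⁴ + x² + 1.
|GF(2^10)^×| = 2^10 − 1 = 1023. Prime factorization: 1023 = 3·11·31.
f is primitive ⇔ x has order 1023 in GF(2)[x]/(f), i.e. x^(1023/q) ≠ 1 for each prime q | 1023.
x^(341) mod f = 1
x^(93) mod f = x⁸ + x⁵ + x³ + x² + x.
x^(33) mod f = x⁸ + x⁶ + x² + 1.
Since x^(341) = 1, the order of x divides 341 < 1023; not primitive.

No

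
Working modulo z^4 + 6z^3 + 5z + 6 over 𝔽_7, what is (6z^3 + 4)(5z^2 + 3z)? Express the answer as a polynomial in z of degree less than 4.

6z^3 + 3z^2 + 5z + 6

Multiply in 𝔽_7[z]: (6z^3 + 4)·(5z^2 + 3z) = 2z^5 + 4z^4 + 6z^2 + 5z.
Reduce using z^4 ≡ z^3 + 2z + 1 (mod z^4 + 6z^3 + 5z + 6).
Reduced: 6z^3 + 3z^2 + 5z + 6.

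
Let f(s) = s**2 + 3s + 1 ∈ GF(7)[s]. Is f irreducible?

Check for roots in GF(7): f(0) = 1; f(1) = 5; f(2) = 4; f(3) = 5; f(4) = 1; f(5) = 6; f(6) = 6.
No roots. A degree-2 polynomial over a field with no linear factor is irreducible.

Yes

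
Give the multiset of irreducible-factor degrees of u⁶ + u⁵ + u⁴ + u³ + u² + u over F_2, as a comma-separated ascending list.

1, 1, 2, 2

Write h(u) = u⁶ + u⁵ + u⁴ + u³ + u² + u.
Roots in F_2: h(0) = 0 → root; h(1) = 0 → root.
Linear factors from roots: (u), (u + 1).
Complete factorization: h(u) = (u)·(u + 1)·(u² + u + 1)^2.
Factor degrees with multiplicity: 1 + 1 + 2 + 2 = 6.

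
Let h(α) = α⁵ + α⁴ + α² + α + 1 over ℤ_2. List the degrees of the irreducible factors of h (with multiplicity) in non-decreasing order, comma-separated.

5

Roots in ℤ_2: h(0) = 1; h(1) = 1.
Complete factorization: h(α) = (α⁵ + α⁴ + α² + α + 1).
Factor degrees with multiplicity: 5 = 5.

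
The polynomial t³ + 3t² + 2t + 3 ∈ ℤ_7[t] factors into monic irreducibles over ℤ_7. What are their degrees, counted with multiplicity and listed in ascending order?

Write g(t) = t³ + 3t² + 2t + 3.
Linear factors from roots: (t - 3).
Complete factorization: g(t) = (t - 3)·(t² - t - 1).
Factor degrees with multiplicity: 1 + 2 = 3.

1, 2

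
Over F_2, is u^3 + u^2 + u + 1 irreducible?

No

Write P(u) = u^3 + u^2 + u + 1.
Check for roots in F_2: P(0) = 1; P(1) = 0 → root.
P(1) = 0, so (u − 1) divides P(u); P is reducible.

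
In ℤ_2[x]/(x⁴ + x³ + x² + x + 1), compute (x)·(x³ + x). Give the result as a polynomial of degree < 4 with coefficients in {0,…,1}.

Multiply in ℤ_2[x]: (x)·(x³ + x) = x⁴ + x².
Reduce using x⁴ ≡ x³ + x² + x + 1 (mod x⁴ + x³ + x² + x + 1).
Reduced: x³ + x + 1.

x^3 + x + 1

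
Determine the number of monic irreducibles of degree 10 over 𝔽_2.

By the necklace-counting formula, N_2(10) = (1/10) Σ_{d|10} μ(10/d)·2^d.
Divisors of 10: 1, 2, 5, 10; μ(10/d) for each: 1, -1, -1, 1.
Σ = 2^1 − 2^2 − 2^5 + 2^10 = 990.
N = 990/10 = 99.

99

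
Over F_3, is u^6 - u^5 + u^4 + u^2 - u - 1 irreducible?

No

Write h(u) = u^6 - u^5 + u^4 + u^2 - u - 1.
Check for roots in F_3: h(0) = 2; h(1) = 0 → root; h(2) = 1.
h(1) = 0, so (u − 1) divides h(u); h is reducible.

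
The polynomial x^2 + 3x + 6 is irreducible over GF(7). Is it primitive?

No

Write f(x) = x^2 + 3x + 6.
|GF(7^2)^×| = 7^2 − 1 = 48. Prime factorization: 48 = 2^4·3.
f is primitive ⇔ x has order 48 in GF(7)[x]/(f), i.e. x^(48/q) ≠ 1 for each prime q | 48.
x^(24) mod f = 6.
x^(16) mod f = 1
Since x^(16) = 1, the order of x divides 16 < 48; not primitive.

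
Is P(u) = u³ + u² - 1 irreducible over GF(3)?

Check for roots in GF(3): P(0) = 2; P(1) = 1; P(2) = 2.
No roots. A degree-3 polynomial over a field with no linear factor is irreducible.

Yes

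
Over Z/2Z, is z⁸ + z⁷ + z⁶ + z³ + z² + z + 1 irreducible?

Yes

Write h(z) = z⁸ + z⁷ + z⁶ + z³ + z² + z + 1.
Check for roots in Z/2Z: h(0) = 1; h(1) = 1.
No roots, so no linear factors.
Monic irreducibles of degree 2 over GF(2): z² + z + 1.
None of them divide h (all give nonzero remainder).
Monic irreducibles of degree 3 over GF(2): z³ + z + 1, z³ + z² + 1.
None of them divide h (all give nonzero remainder).
Monic irreducibles of degree 4 over GF(2): z⁴ + z + 1, z⁴ + z³ + 1, z⁴ + z³ + z² + z + 1.
None of them divide h (all give nonzero remainder).
No irreducible factor of degree ≤ 4 exists, so h is irreducible over GF(2).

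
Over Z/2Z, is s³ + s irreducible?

No

Write P(s) = s³ + s.
Check for roots in Z/2Z: P(0) = 0 → root; P(1) = 0 → root.
P(0) = 0, so (s) divides P(s); P is reducible.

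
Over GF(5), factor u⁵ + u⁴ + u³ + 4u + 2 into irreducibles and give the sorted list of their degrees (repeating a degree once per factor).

1, 2, 2

Write g(u) = u⁵ + u⁴ + u³ + 4u + 2.
Roots in GF(5): g(0) = 2; g(1) = 4; g(2) = 1; g(3) = 0 → root; g(4) = 2.
Linear factors from roots: (u + 2).
Complete factorization: g(u) = (u + 2)·(u² + u + 2)·(u² + 3u + 3).
Factor degrees with multiplicity: 1 + 2 + 2 = 5.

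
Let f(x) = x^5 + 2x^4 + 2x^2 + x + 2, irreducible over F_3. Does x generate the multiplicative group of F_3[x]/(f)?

No

|GF(3^5)^×| = 3^5 − 1 = 242. Prime factorization: 242 = 2·11^2.
f is primitive ⇔ x has order 242 in GF(3)[x]/(f), i.e. x^(242/q) ≠ 1 for each prime q | 242.
x^(121) mod f = 1
x^(22) mod f = x^4 + 2x^3 + 2x^2 + x + 1.
Since x^(121) = 1, the order of x divides 121 < 242; not primitive.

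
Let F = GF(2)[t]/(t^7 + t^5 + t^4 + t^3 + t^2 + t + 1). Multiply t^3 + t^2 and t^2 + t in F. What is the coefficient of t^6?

Multiply in GF(2)[t]: (t^3 + t^2)·(t^2 + t) = t^5 + t^3.
Reduced: t^5 + t^3.

0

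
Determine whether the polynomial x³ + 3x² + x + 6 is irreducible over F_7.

Write h(x) = x³ + 3x² + x + 6.
Check for roots in F_7: h(0) = 6; h(1) = 4; h(2) = 0 → root; h(3) = 0 → root; h(4) = 3; h(5) = 1; h(6) = 0 → root.
h(2) = 0, so (x − 2) divides h(x); h is reducible.

No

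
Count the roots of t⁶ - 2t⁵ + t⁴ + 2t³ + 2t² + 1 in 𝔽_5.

Write g(t) = t⁶ - 2t⁵ + t⁴ + 2t³ + 2t² + 1.
Evaluate at each of the 5 elements of 𝔽_5:
g(0) = 1; g(1) = 0 → root; g(2) = 1; g(3) = 2; g(4) = 0 → root.
Roots: {1, 4}.

2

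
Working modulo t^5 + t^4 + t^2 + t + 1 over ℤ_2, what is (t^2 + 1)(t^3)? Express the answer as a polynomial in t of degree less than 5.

Multiply in ℤ_2[t]: (t^2 + 1)·(t^3) = t^5 + t^3.
Reduce using t^5 ≡ t^4 + t^2 + t + 1 (mod t^5 + t^4 + t^2 + t + 1).
Reduced: t^4 + t^3 + t^2 + t + 1.

t^4 + t^3 + t^2 + t + 1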